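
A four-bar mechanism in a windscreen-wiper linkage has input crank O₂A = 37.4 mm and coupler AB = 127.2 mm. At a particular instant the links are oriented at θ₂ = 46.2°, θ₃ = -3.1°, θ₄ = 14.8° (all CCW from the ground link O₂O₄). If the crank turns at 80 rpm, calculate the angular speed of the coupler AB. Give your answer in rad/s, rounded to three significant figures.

ω₂ = 8.378 rad/s (from 80 rpm).
Differentiating the loop-closure r₂e^{iθ₂}+r₃e^{iθ₃}=r₁+r₄e^{iθ₄} gives r₂ω₂e^{iθ₂}+r₃ω₃e^{iθ₃}=r₄ω₄e^{iθ₄}.
Eliminating the other unknown: ω₃ = r₂ω₂ sin(θ₄−θ₂) / [r₃ sin(θ₃−θ₄)].
Numerator sine = -0.52101; denominator sine = -0.30736.
Result = 0.0374·8.378·(-0.52101) / (0.1272·(-0.30736)) = +4.1755 rad/s; magnitude 4.1755 rad/s.

4.18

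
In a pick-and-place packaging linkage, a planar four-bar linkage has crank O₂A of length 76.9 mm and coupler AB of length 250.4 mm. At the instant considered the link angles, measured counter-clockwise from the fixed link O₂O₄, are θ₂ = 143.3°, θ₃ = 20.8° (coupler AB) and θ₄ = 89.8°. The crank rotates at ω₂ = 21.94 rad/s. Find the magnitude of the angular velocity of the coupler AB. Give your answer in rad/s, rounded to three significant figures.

ω₂ = 21.94 rad/s
Differentiating the loop-closure r₂e^{iθ₂}+r₃e^{iθ₃}=r₁+r₄e^{iθ₄} gives r₂ω₂e^{iθ₂}+r₃ω₃e^{iθ₃}=r₄ω₄e^{iθ₄}.
Eliminating the other unknown: ω₃ = r₂ω₂ sin(θ₄−θ₂) / [r₃ sin(θ₃−θ₄)].
Numerator sine = -0.80386; denominator sine = -0.93358.
Result = 0.0769·21.94·(-0.80386) / (0.2504·(-0.93358)) = +5.8017 rad/s; magnitude 5.8017 rad/s.

5.80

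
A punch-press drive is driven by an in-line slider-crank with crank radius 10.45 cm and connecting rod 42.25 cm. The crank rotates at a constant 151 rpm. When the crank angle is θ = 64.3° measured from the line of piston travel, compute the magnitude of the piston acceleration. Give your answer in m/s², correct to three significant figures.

7.26

ω = 2π·151/60 = 15.81 rad/s
x(θ) = r cosθ + √(L² − r² sin²θ); with ω constant, a = ω²·d²x/dθ².
d²x/dθ² = −r cosθ − r²(cos2θ)/√u − r⁴ sin²2θ/(4u^{3/2}),  u = L² − r² sin²θ = 0.16964 m².
Substituting r = 0.1045 m, L = 0.4225 m, θ = 64.3°: d²x/dθ² = -0.029037 m.
a = ω²·d²x/dθ² = (15.81)²·(-0.029037) = -7.2604 m/s²;  |a| = 7.2604 m/s².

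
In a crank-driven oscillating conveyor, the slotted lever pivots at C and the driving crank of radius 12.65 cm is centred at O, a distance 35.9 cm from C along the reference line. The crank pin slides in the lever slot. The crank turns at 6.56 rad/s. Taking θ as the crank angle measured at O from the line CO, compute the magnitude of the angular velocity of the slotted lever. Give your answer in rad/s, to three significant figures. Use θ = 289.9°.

1.17

ω = 6.56 rad/s
Crank pin A relative to C: A = (d + r cosθ, r sinθ); lever angle φ = atan2(r sinθ, d + r cosθ).
Differentiating tanφ: φ̇ = rω(d cosθ + r)/(d² + r² + 2dr cosθ).
d² + r² + 2dr cosθ = |CA|² = 0.175799 m²;  d cosθ + r = +0.2487 m.
|ω_lever| = |0.1265·6.56·+0.2487| / 0.175799 = 1.1739 rad/s.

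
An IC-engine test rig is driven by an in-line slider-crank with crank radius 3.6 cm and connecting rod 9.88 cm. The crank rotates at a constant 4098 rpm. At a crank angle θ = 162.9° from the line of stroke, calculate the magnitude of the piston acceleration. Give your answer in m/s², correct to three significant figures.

ω = 2π·4098/60 = 429.1 rad/s
x(θ) = r cosθ + √(L² − r² sin²θ); with ω constant, a = ω²·d²x/dθ².
d²x/dθ² = −r cosθ − r²(cos2θ)/√u − r⁴ sin²2θ/(4u^{3/2}),  u = L² − r² sin²θ = 0.00964939 m².
Substituting r = 0.036 m, L = 0.0988 m, θ = 162.9°: d²x/dθ² = +0.023357 m.
a = ω²·d²x/dθ² = (429.1)²·(+0.023357) = +4301.4 m/s²;  |a| = 4301.4 m/s².

4300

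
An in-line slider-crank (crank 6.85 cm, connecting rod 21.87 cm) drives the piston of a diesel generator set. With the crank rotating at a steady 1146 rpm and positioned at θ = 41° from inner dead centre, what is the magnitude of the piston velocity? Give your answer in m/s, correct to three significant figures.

ω = 2π·1146/60 = 120 rad/s
For an in-line slider-crank, x = r cosθ + √(L² − r² sin²θ), so v = −rω sinθ·[1 + r cosθ/√(L² − r² sin²θ)].
With r = 0.0685 m, L = 0.2187 m, θ = 41°: √(L² − r² sin²θ) = 0.21403 m.
v = −0.0685·120·0.65606·[1 + 0.0685·0.75471/0.21403] = -6.6959 m/s.
|v| = 6.6959 m/s.

6.70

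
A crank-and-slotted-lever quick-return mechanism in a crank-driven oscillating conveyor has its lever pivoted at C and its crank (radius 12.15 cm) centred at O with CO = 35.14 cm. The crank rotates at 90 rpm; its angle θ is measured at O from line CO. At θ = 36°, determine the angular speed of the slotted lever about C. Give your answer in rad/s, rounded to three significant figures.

2.24

ω = 9.425 rad/s (from 90 rpm).
Crank pin A relative to C: A = (d + r cosθ, r sinθ); lever angle φ = atan2(r sinθ, d + r cosθ).
Differentiating tanφ: φ̇ = rω(d cosθ + r)/(d² + r² + 2dr cosθ).
d² + r² + 2dr cosθ = |CA|² = 0.207326 m²;  d cosθ + r = +0.40579 m.
|ω_lever| = |0.1215·9.425·+0.40579| / 0.207326 = 2.2413 rad/s.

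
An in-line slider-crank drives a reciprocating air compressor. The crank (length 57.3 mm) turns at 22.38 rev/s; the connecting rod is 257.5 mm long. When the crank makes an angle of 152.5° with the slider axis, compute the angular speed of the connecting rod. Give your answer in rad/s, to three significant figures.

27.9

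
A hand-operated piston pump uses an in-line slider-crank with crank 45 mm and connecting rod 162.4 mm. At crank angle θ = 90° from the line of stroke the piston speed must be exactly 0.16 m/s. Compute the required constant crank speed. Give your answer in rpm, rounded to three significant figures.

34.0

For an in-line slider-crank, |v_piston| = rω|sinθ|·[1 + r cosθ/√(L² − r² sin²θ)].
With r = 0.045 m, L = 0.1624 m, θ = 90°: the bracketed kinematic factor |dx/dθ| = 0.045 m.
ω = v/|dx/dθ| = 0.16/0.045 = 3.5556 rad/s.
N = 60ω/(2π) = 33.953 rpm.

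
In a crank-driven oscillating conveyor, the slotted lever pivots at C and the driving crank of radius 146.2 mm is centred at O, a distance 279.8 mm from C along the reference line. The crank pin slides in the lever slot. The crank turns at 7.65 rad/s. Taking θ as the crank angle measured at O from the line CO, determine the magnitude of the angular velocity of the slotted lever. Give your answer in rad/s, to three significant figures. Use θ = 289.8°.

2.12

ω = 7.65 rad/s
Crank pin A relative to C: A = (d + r cosθ, r sinθ); lever angle φ = atan2(r sinθ, d + r cosθ).
Differentiating tanφ: φ̇ = rω(d cosθ + r)/(d² + r² + 2dr cosθ).
d² + r² + 2dr cosθ = |CA|² = 0.127376 m²;  d cosθ + r = +0.24098 m.
|ω_lever| = |0.1462·7.65·+0.24098| / 0.127376 = 2.1159 rad/s.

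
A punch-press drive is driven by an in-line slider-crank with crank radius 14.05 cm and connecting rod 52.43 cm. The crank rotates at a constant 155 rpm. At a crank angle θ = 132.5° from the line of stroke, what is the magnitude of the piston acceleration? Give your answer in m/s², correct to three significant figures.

ω = 2π·155/60 = 16.23 rad/s
x(θ) = r cosθ + √(L² − r² sin²θ); with ω constant, a = ω²·d²x/dθ².
d²x/dθ² = −r cosθ − r²(cos2θ)/√u − r⁴ sin²2θ/(4u^{3/2}),  u = L² − r² sin²θ = 0.26416 m².
Substituting r = 0.1405 m, L = 0.5243 m, θ = 132.5°: d²x/dθ² = +0.097556 m.
a = ω²·d²x/dθ² = (16.23)²·(+0.097556) = +25.702 m/s²;  |a| = 25.702 m/s².

25.7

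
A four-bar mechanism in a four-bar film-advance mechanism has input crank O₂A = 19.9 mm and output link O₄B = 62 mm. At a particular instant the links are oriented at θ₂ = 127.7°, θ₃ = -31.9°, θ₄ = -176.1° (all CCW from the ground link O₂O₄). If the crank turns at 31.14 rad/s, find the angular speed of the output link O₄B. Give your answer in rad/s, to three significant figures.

5.96

ω₂ = 31.14 rad/s
Differentiating the loop-closure r₂e^{iθ₂}+r₃e^{iθ₃}=r₁+r₄e^{iθ₄} gives r₂ω₂e^{iθ₂}+r₃ω₃e^{iθ₃}=r₄ω₄e^{iθ₄}.
Eliminating the other unknown: ω₄ = r₂ω₂ sin(θ₂−θ₃) / [r₄ sin(θ₄−θ₃)].
Numerator sine = +0.34857; denominator sine = -0.58496.
Result = 0.0199·31.14·(+0.34857) / (0.062·(-0.58496)) = -5.9559 rad/s; magnitude 5.9559 rad/s.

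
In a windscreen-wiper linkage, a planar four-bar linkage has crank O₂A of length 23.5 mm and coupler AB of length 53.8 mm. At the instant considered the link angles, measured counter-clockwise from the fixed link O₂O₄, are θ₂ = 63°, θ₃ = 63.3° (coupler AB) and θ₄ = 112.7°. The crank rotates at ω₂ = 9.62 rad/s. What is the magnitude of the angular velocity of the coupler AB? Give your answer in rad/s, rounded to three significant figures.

ω₂ = 9.62 rad/s
Differentiating the loop-closure r₂e^{iθ₂}+r₃e^{iθ₃}=r₁+r₄e^{iθ₄} gives r₂ω₂e^{iθ₂}+r₃ω₃e^{iθ₃}=r₄ω₄e^{iθ₄}.
Eliminating the other unknown: ω₃ = r₂ω₂ sin(θ₄−θ₂) / [r₃ sin(θ₃−θ₄)].
Numerator sine = +0.76267; denominator sine = -0.75927.
Result = 0.0235·9.62·(+0.76267) / (0.0538·(-0.75927)) = -4.2208 rad/s; magnitude 4.2208 rad/s.

4.22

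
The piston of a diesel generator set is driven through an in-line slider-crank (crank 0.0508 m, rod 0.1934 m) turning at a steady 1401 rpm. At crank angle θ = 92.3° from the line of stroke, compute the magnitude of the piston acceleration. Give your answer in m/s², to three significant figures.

341

ω = 2π·1401/60 = 146.7 rad/s
x(θ) = r cosθ + √(L² − r² sin²θ); with ω constant, a = ω²·d²x/dθ².
d²x/dθ² = −r cosθ − r²(cos2θ)/√u − r⁴ sin²2θ/(4u^{3/2}),  u = L² − r² sin²θ = 0.0348271 m².
Substituting r = 0.0508 m, L = 0.1934 m, θ = 92.3°: d²x/dθ² = +0.015821 m.
a = ω²·d²x/dθ² = (146.7)²·(+0.015821) = +340.54 m/s²;  |a| = 340.54 m/s².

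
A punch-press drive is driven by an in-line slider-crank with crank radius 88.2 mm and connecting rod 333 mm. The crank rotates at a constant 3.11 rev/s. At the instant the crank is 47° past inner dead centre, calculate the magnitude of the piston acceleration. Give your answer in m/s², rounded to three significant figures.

22.5

ω = 2π·3.11 = 19.54 rad/s
x(θ) = r cosθ + √(L² − r² sin²θ); with ω constant, a = ω²·d²x/dθ².
d²x/dθ² = −r cosθ − r²(cos2θ)/√u − r⁴ sin²2θ/(4u^{3/2}),  u = L² − r² sin²θ = 0.106728 m².
Substituting r = 0.0882 m, L = 0.333 m, θ = 47°: d²x/dθ² = -0.058923 m.
a = ω²·d²x/dθ² = (19.54)²·(-0.058923) = -22.499 m/s²;  |a| = 22.499 m/s².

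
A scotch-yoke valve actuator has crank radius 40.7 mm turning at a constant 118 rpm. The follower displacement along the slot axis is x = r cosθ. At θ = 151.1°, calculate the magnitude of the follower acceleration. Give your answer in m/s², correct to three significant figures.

5.44

ω = 12.36 rad/s (from 118 rpm).
x = r cosθ ⇒ ẍ = −rω² cosθ (ω constant).
|a| = rω²|cosθ| = 0.0407·(12.36)²·|cos 151.1°| = 5.4407 m/s².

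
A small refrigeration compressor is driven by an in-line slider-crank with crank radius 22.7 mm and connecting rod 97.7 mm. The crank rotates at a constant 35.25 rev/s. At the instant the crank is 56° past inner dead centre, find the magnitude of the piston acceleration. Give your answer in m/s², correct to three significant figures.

ω = 2π·35.2 = 221.5 rad/s
x(θ) = r cosθ + √(L² − r² sin²θ); with ω constant, a = ω²·d²x/dθ².
d²x/dθ² = −r cosθ − r²(cos2θ)/√u − r⁴ sin²2θ/(4u^{3/2}),  u = L² − r² sin²θ = 0.00919113 m².
Substituting r = 0.0227 m, L = 0.0977 m, θ = 56°: d²x/dθ² = -0.010745 m.
a = ω²·d²x/dθ² = (221.5)²·(-0.010745) = -527.09 m/s²;  |a| = 527.09 m/s².

527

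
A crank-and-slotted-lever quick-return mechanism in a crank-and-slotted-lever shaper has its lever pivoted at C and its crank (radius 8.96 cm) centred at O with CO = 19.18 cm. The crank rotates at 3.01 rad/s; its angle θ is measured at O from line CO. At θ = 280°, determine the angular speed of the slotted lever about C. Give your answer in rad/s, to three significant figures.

ω = 3.01 rad/s
Crank pin A relative to C: A = (d + r cosθ, r sinθ); lever angle φ = atan2(r sinθ, d + r cosθ).
Differentiating tanφ: φ̇ = rω(d cosθ + r)/(d² + r² + 2dr cosθ).
d² + r² + 2dr cosθ = |CA|² = 0.0507838 m²;  d cosθ + r = +0.12291 m.
|ω_lever| = |0.0896·3.01·+0.12291| / 0.0507838 = 0.65271 rad/s.

0.653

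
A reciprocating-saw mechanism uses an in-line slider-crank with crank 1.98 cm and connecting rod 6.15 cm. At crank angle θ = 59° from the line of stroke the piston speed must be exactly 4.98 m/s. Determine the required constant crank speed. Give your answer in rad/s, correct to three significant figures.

250

For an in-line slider-crank, |v_piston| = rω|sinθ|·[1 + r cosθ/√(L² − r² sin²θ)].
With r = 0.0198 m, L = 0.0615 m, θ = 59°: the bracketed kinematic factor |dx/dθ| = 0.0199 m.
ω = v/|dx/dθ| = 4.98/0.0199 = 250.25 rad/s.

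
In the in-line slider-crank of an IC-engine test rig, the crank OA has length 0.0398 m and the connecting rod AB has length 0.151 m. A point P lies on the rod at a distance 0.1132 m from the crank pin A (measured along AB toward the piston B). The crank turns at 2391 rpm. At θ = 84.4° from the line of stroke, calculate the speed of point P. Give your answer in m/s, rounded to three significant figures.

10.1

ω = 250.4 rad/s.  Crank-pin speed |V_A| = rω = 9.9653 m/s, perpendicular to OA.
Rod angle: sinφ = −(r/L) sinθ ⇒ φ = -15.208°; ω_rod = −rω cosθ/√(L²−r²sin²θ) = -6.6737 rad/s.
V_P = V_A + ω_rod × AP, with AP = 0.1132 m along the rod.
Components: V_Px = −rω sinθ − a·ω_rod·sinφ = -10.116 m/s;  V_Py = rω cosθ + a·ω_rod·cosφ = +0.24343 m/s.
|V_P| = √(V_Px² + V_Py²) = 10.119 m/s.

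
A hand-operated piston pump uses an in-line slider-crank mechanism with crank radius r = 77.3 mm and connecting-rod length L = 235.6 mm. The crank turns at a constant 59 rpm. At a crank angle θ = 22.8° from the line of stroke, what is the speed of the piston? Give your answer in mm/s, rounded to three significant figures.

ω = 2π·59/60 = 6.178 rad/s
For an in-line slider-crank, x = r cosθ + √(L² − r² sin²θ), so v = −rω sinθ·[1 + r cosθ/√(L² − r² sin²θ)].
With r = 0.0773 m, L = 0.2356 m, θ = 22.8°: √(L² − r² sin²θ) = 0.23369 m.
v = −0.0773·6.178·0.38752·[1 + 0.0773·0.92186/0.23369] = -0.24151 m/s.
|v| = 0.24151 m/s = 241.51 mm/s.

242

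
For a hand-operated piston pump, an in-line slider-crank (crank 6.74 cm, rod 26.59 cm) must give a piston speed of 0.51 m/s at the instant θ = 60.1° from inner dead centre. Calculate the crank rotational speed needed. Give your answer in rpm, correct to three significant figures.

73.8

For an in-line slider-crank, |v_piston| = rω|sinθ|·[1 + r cosθ/√(L² − r² sin²θ)].
With r = 0.0674 m, L = 0.2659 m, θ = 60.1°: the bracketed kinematic factor |dx/dθ| = 0.065997 m.
ω = v/|dx/dθ| = 0.51/0.065997 = 7.7277 rad/s.
N = 60ω/(2π) = 73.794 rpm.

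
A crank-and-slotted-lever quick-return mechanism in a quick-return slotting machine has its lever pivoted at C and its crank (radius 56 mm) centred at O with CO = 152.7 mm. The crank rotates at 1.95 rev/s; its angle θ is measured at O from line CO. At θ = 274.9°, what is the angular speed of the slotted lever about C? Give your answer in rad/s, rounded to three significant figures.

ω = 12.25 rad/s (from 1.95 rev/s).
Crank pin A relative to C: A = (d + r cosθ, r sinθ); lever angle φ = atan2(r sinθ, d + r cosθ).
Differentiating tanφ: φ̇ = rω(d cosθ + r)/(d² + r² + 2dr cosθ).
d² + r² + 2dr cosθ = |CA|² = 0.0279141 m²;  d cosθ + r = +0.069043 m.
|ω_lever| = |0.056·12.25·+0.069043| / 0.0279141 = 1.6971 rad/s.

1.70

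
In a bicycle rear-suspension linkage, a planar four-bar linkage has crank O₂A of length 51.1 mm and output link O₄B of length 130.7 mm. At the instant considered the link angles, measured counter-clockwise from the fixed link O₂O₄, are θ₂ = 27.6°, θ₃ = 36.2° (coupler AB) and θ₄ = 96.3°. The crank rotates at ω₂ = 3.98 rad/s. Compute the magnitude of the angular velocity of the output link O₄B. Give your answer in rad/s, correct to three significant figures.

ω₂ = 3.98 rad/s
Differentiating the loop-closure r₂e^{iθ₂}+r₃e^{iθ₃}=r₁+r₄e^{iθ₄} gives r₂ω₂e^{iθ₂}+r₃ω₃e^{iθ₃}=r₄ω₄e^{iθ₄}.
Eliminating the other unknown: ω₄ = r₂ω₂ sin(θ₂−θ₃) / [r₄ sin(θ₄−θ₃)].
Numerator sine = -0.14954; denominator sine = +0.86690.
Result = 0.0511·3.98·(-0.14954) / (0.1307·(+0.86690)) = -0.26841 rad/s; magnitude 0.26841 rad/s.

0.268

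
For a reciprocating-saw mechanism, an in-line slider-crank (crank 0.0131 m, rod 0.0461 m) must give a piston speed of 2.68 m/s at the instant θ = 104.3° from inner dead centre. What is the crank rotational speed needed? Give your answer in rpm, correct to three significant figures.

For an in-line slider-crank, |v_piston| = rω|sinθ|·[1 + r cosθ/√(L² − r² sin²θ)].
With r = 0.0131 m, L = 0.0461 m, θ = 104.3°: the bracketed kinematic factor |dx/dθ| = 0.011767 m.
ω = v/|dx/dθ| = 2.68/0.011767 = 227.75 rad/s.
N = 60ω/(2π) = 2174.9 rpm.

2170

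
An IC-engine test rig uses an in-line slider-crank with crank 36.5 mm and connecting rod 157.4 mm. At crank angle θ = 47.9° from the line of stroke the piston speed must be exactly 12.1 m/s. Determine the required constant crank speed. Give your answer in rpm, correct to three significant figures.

3680

For an in-line slider-crank, |v_piston| = rω|sinθ|·[1 + r cosθ/√(L² − r² sin²θ)].
With r = 0.0365 m, L = 0.1574 m, θ = 47.9°: the bracketed kinematic factor |dx/dθ| = 0.031356 m.
ω = v/|dx/dθ| = 12.1/0.031356 = 385.89 rad/s.
N = 60ω/(2π) = 3685 rpm.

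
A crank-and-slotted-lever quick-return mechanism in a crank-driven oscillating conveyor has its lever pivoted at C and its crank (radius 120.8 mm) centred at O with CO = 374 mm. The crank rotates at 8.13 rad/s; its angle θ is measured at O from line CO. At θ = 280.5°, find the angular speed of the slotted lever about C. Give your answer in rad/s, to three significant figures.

ω = 8.13 rad/s
Crank pin A relative to C: A = (d + r cosθ, r sinθ); lever angle φ = atan2(r sinθ, d + r cosθ).
Differentiating tanφ: φ̇ = rω(d cosθ + r)/(d² + r² + 2dr cosθ).
d² + r² + 2dr cosθ = |CA|² = 0.170935 m²;  d cosθ + r = +0.18896 m.
|ω_lever| = |0.1208·8.13·+0.18896| / 0.170935 = 1.0856 rad/s.

1.09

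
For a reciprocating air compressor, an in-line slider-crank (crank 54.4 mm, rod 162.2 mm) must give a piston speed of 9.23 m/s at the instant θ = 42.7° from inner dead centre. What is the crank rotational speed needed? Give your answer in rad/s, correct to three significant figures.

For an in-line slider-crank, |v_piston| = rω|sinθ|·[1 + r cosθ/√(L² − r² sin²θ)].
With r = 0.0544 m, L = 0.1622 m, θ = 42.7°: the bracketed kinematic factor |dx/dθ| = 0.04623 m.
ω = v/|dx/dθ| = 9.23/0.04623 = 199.65 rad/s.

200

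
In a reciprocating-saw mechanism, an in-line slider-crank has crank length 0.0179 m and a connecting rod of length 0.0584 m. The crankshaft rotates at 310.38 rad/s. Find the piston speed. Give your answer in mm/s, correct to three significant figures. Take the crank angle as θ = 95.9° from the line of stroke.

ω = 310.4 rad/s
For an in-line slider-crank, x = r cosθ + √(L² − r² sin²θ), so v = −rω sinθ·[1 + r cosθ/√(L² − r² sin²θ)].
With r = 0.0179 m, L = 0.0584 m, θ = 95.9°: √(L² − r² sin²θ) = 0.05562 m.
v = −0.0179·310.4·0.99470·[1 + 0.0179·-0.10279/0.05562] = -5.3436 m/s.
|v| = 5.3436 m/s = 5343.6 mm/s.

5340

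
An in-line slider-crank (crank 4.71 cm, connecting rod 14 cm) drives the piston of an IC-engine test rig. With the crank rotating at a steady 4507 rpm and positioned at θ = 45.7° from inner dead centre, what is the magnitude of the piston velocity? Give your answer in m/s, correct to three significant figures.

19.8

ω = 2π·4507/60 = 472 rad/s
For an in-line slider-crank, x = r cosθ + √(L² − r² sin²θ), so v = −rω sinθ·[1 + r cosθ/√(L² − r² sin²θ)].
With r = 0.0471 m, L = 0.14 m, θ = 45.7°: √(L² − r² sin²θ) = 0.13588 m.
v = −0.0471·472·0.71569·[1 + 0.0471·0.69842/0.13588] = -19.761 m/s.
|v| = 19.761 m/s.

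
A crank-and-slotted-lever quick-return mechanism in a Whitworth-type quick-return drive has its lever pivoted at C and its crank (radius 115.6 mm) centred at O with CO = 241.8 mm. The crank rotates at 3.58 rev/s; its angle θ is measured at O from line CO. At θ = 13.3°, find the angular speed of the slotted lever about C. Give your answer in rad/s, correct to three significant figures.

7.23

ω = 22.49 rad/s (from 3.58 rev/s).
Crank pin A relative to C: A = (d + r cosθ, r sinθ); lever angle φ = atan2(r sinθ, d + r cosθ).
Differentiating tanφ: φ̇ = rω(d cosθ + r)/(d² + r² + 2dr cosθ).
d² + r² + 2dr cosθ = |CA|² = 0.126235 m²;  d cosθ + r = +0.35091 m.
|ω_lever| = |0.1156·22.49·+0.35091| / 0.126235 = 7.2284 rad/s.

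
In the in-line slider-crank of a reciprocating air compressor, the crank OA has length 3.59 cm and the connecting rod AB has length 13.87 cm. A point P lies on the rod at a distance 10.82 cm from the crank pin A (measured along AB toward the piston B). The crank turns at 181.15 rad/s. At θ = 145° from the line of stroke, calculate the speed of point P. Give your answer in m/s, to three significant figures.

ω = 181.2 rad/s.  Crank-pin speed |V_A| = rω = 6.5033 m/s, perpendicular to OA.
Rod angle: sinφ = −(r/L) sinθ ⇒ φ = -8.538°; ω_rod = −rω cosθ/√(L²−r²sin²θ) = +38.838 rad/s.
V_P = V_A + ω_rod × AP, with AP = 0.1082 m along the rod.
Components: V_Px = −rω sinθ − a·ω_rod·sinφ = -3.1063 m/s;  V_Py = rω cosθ + a·ω_rod·cosφ = -1.1714 m/s.
|V_P| = √(V_Px² + V_Py²) = 3.3198 m/s.

3.32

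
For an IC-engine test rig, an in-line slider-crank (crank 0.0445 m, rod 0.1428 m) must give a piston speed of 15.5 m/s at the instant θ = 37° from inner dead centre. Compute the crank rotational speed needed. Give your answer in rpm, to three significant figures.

For an in-line slider-crank, |v_piston| = rω|sinθ|·[1 + r cosθ/√(L² − r² sin²θ)].
With r = 0.0445 m, L = 0.1428 m, θ = 37°: the bracketed kinematic factor |dx/dθ| = 0.033566 m.
ω = v/|dx/dθ| = 15.5/0.033566 = 461.77 rad/s.
N = 60ω/(2π) = 4409.6 rpm.

4410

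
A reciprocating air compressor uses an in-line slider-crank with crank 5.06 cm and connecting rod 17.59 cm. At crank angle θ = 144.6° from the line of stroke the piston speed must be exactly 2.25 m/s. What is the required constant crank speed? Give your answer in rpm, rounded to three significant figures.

962

For an in-line slider-crank, |v_piston| = rω|sinθ|·[1 + r cosθ/√(L² − r² sin²θ)].
With r = 0.0506 m, L = 0.1759 m, θ = 144.6°: the bracketed kinematic factor |dx/dθ| = 0.022341 m.
ω = v/|dx/dθ| = 2.25/0.022341 = 100.71 rad/s.
N = 60ω/(2π) = 961.72 rpm.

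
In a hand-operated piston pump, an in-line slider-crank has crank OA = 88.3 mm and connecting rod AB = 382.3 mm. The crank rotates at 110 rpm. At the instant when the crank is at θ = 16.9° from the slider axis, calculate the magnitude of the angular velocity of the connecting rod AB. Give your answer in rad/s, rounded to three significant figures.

ω = 11.52 rad/s (converted from 110 rpm).
The rod makes angle φ with the slider axis where L sinφ = r sinθ; differentiating, L cosφ·φ̇ = r ω cosθ.
L cosφ = √(L² − r² sin²θ) = 0.38144 m.
|ω_rod| = r ω |cosθ| / √(L² − r² sin²θ) = 0.0883·11.52·0.95681/0.38144 = 2.5514 rad/s.

2.55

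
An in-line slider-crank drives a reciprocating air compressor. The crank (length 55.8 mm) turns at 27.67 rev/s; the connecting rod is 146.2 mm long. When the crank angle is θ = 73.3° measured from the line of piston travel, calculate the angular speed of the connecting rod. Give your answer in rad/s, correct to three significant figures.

ω = 173.9 rad/s (converted from 27.67 rev/s).
The rod makes angle φ with the slider axis where L sinφ = r sinθ; differentiating, L cosφ·φ̇ = r ω cosθ.
L cosφ = √(L² − r² sin²θ) = 0.13608 m.
|ω_rod| = r ω |cosθ| / √(L² − r² sin²θ) = 0.0558·173.9·0.28736/0.13608 = 20.486 rad/s.

20.5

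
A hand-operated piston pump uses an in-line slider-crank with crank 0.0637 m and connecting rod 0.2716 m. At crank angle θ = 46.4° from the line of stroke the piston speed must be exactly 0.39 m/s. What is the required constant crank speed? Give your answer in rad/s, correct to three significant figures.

For an in-line slider-crank, |v_piston| = rω|sinθ|·[1 + r cosθ/√(L² − r² sin²θ)].
With r = 0.0637 m, L = 0.2716 m, θ = 46.4°: the bracketed kinematic factor |dx/dθ| = 0.053701 m.
ω = v/|dx/dθ| = 0.39/0.053701 = 7.2625 rad/s.

7.26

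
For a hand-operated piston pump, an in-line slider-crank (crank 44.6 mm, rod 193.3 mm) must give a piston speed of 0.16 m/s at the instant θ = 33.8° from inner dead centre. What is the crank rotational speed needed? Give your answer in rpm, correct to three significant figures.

51.6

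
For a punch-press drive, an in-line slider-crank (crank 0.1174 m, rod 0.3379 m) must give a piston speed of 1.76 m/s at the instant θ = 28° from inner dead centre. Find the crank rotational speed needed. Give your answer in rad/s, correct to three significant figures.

For an in-line slider-crank, |v_piston| = rω|sinθ|·[1 + r cosθ/√(L² − r² sin²θ)].
With r = 0.1174 m, L = 0.3379 m, θ = 28°: the bracketed kinematic factor |dx/dθ| = 0.072253 m.
ω = v/|dx/dθ| = 1.76/0.072253 = 24.359 rad/s.

24.4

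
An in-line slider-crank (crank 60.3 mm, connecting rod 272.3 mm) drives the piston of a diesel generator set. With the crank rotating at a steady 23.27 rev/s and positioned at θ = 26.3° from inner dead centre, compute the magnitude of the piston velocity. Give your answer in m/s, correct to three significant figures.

ω = 2π·23.3 = 146.2 rad/s
For an in-line slider-crank, x = r cosθ + √(L² − r² sin²θ), so v = −rω sinθ·[1 + r cosθ/√(L² − r² sin²θ)].
With r = 0.0603 m, L = 0.2723 m, θ = 26.3°: √(L² − r² sin²θ) = 0.27099 m.
v = −0.0603·146.2·0.44307·[1 + 0.0603·0.89649/0.27099] = -4.6856 m/s.
|v| = 4.6856 m/s.

4.69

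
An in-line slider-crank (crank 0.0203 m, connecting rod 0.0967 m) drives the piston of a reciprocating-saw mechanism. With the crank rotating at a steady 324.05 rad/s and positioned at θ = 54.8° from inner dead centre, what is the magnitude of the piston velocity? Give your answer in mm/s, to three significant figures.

ω = 324.1 rad/s
For an in-line slider-crank, x = r cosθ + √(L² − r² sin²θ), so v = −rω sinθ·[1 + r cosθ/√(L² − r² sin²θ)].
With r = 0.0203 m, L = 0.0967 m, θ = 54.8°: √(L² − r² sin²θ) = 0.095267 m.
v = −0.0203·324.1·0.81714·[1 + 0.0203·0.57643/0.095267] = -6.0356 m/s.
|v| = 6.0356 m/s = 6035.6 mm/s.

6040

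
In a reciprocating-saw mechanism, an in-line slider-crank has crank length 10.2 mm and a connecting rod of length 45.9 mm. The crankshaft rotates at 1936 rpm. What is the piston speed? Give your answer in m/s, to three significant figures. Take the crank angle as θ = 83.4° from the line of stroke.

2.11

ω = 2π·1936/60 = 202.7 rad/s
For an in-line slider-crank, x = r cosθ + √(L² − r² sin²θ), so v = −rω sinθ·[1 + r cosθ/√(L² − r² sin²θ)].
With r = 0.0102 m, L = 0.0459 m, θ = 83.4°: √(L² − r² sin²θ) = 0.044768 m.
v = −0.0102·202.7·0.99337·[1 + 0.0102·0.11494/0.044768] = -2.108 m/s.
|v| = 2.108 m/s.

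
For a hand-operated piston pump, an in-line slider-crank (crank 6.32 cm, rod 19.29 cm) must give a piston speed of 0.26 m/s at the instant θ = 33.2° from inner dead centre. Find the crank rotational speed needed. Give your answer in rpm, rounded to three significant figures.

56.1

For an in-line slider-crank, |v_piston| = rω|sinθ|·[1 + r cosθ/√(L² − r² sin²θ)].
With r = 0.0632 m, L = 0.1929 m, θ = 33.2°: the bracketed kinematic factor |dx/dθ| = 0.04425 m.
ω = v/|dx/dθ| = 0.26/0.04425 = 5.8757 rad/s.
N = 60ω/(2π) = 56.109 rpm.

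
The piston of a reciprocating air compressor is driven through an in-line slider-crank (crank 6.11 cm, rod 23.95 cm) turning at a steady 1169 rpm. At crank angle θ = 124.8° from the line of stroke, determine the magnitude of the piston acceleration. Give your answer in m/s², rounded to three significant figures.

ω = 2π·1169/60 = 122.4 rad/s
x(θ) = r cosθ + √(L² − r² sin²θ); with ω constant, a = ω²·d²x/dθ².
d²x/dθ² = −r cosθ − r²(cos2θ)/√u − r⁴ sin²2θ/(4u^{3/2}),  u = L² − r² sin²θ = 0.054843 m².
Substituting r = 0.0611 m, L = 0.2395 m, θ = 124.8°: d²x/dθ² = +0.040189 m.
a = ω²·d²x/dθ² = (122.4)²·(+0.040189) = +602.27 m/s²;  |a| = 602.27 m/s².

602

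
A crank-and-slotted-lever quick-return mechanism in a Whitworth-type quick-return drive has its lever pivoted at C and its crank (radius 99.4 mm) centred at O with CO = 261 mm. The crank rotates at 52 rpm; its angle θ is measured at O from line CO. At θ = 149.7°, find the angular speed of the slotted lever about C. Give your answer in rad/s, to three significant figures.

2.05

ω = 5.445 rad/s (from 52 rpm).
Crank pin A relative to C: A = (d + r cosθ, r sinθ); lever angle φ = atan2(r sinθ, d + r cosθ).
Differentiating tanφ: φ̇ = rω(d cosθ + r)/(d² + r² + 2dr cosθ).
d² + r² + 2dr cosθ = |CA|² = 0.0332025 m²;  d cosθ + r = -0.12595 m.
|ω_lever| = |0.0994·5.445·-0.12595| / 0.0332025 = 2.0532 rad/s.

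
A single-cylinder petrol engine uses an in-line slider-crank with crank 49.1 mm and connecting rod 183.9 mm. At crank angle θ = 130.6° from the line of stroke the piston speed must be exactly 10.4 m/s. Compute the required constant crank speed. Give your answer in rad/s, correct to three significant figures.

For an in-line slider-crank, |v_piston| = rω|sinθ|·[1 + r cosθ/√(L² − r² sin²θ)].
With r = 0.0491 m, L = 0.1839 m, θ = 130.6°: the bracketed kinematic factor |dx/dθ| = 0.030665 m.
ω = v/|dx/dθ| = 10.4/0.030665 = 339.14 rad/s.

339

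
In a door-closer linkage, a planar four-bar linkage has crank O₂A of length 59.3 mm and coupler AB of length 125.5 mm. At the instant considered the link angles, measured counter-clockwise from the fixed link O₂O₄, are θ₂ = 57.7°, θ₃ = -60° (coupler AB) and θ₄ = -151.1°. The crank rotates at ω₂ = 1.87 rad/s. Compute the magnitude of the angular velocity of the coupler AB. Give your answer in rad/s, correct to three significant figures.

ω₂ = 1.87 rad/s
Differentiating the loop-closure r₂e^{iθ₂}+r₃e^{iθ₃}=r₁+r₄e^{iθ₄} gives r₂ω₂e^{iθ₂}+r₃ω₃e^{iθ₃}=r₄ω₄e^{iθ₄}.
Eliminating the other unknown: ω₃ = r₂ω₂ sin(θ₄−θ₂) / [r₃ sin(θ₃−θ₄)].
Numerator sine = +0.48175; denominator sine = +0.99982.
Result = 0.0593·1.87·(+0.48175) / (0.1255·(+0.99982)) = +0.42575 rad/s; magnitude 0.42575 rad/s.

0.426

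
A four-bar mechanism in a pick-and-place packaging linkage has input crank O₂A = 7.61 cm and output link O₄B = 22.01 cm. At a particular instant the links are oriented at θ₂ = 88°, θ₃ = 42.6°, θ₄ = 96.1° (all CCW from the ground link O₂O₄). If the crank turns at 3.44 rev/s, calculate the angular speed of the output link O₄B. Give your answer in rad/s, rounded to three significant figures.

6.62

ω₂ = 21.61 rad/s (from 3.44 rev/s).
Differentiating the loop-closure r₂e^{iθ₂}+r₃e^{iθ₃}=r₁+r₄e^{iθ₄} gives r₂ω₂e^{iθ₂}+r₃ω₃e^{iθ₃}=r₄ω₄e^{iθ₄}.
Eliminating the other unknown: ω₄ = r₂ω₂ sin(θ₂−θ₃) / [r₄ sin(θ₄−θ₃)].
Numerator sine = +0.71203; denominator sine = +0.80386.
Result = 0.0761·21.61·(+0.71203) / (0.2201·(+0.80386)) = +6.6194 rad/s; magnitude 6.6194 rad/s.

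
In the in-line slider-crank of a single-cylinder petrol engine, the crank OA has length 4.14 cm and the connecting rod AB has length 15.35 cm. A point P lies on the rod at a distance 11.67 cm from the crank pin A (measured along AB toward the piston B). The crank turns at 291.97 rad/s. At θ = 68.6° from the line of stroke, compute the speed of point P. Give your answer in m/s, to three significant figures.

ω = 292 rad/s.  Crank-pin speed |V_A| = rω = 12.088 m/s, perpendicular to OA.
Rod angle: sinφ = −(r/L) sinθ ⇒ φ = -14.543°; ω_rod = −rω cosθ/√(L²−r²sin²θ) = -29.684 rad/s.
V_P = V_A + ω_rod × AP, with AP = 0.1167 m along the rod.
Components: V_Px = −rω sinθ − a·ω_rod·sinφ = -12.124 m/s;  V_Py = rω cosθ + a·ω_rod·cosφ = +1.0574 m/s.
|V_P| = √(V_Px² + V_Py²) = 12.17 m/s.

12.2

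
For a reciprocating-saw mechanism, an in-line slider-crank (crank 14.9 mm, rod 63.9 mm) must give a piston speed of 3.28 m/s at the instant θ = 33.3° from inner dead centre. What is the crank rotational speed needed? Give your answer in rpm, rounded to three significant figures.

3200

For an in-line slider-crank, |v_piston| = rω|sinθ|·[1 + r cosθ/√(L² − r² sin²θ)].
With r = 0.0149 m, L = 0.0639 m, θ = 33.3°: the bracketed kinematic factor |dx/dθ| = 0.009788 m.
ω = v/|dx/dθ| = 3.28/0.009788 = 335.11 rad/s.
N = 60ω/(2π) = 3200 rpm.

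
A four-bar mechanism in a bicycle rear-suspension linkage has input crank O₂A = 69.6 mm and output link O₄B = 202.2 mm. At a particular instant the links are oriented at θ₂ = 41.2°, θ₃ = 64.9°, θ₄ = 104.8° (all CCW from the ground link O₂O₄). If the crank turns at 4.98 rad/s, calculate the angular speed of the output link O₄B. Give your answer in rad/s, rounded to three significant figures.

1.07

ω₂ = 4.98 rad/s
Differentiating the loop-closure r₂e^{iθ₂}+r₃e^{iθ₃}=r₁+r₄e^{iθ₄} gives r₂ω₂e^{iθ₂}+r₃ω₃e^{iθ₃}=r₄ω₄e^{iθ₄}.
Eliminating the other unknown: ω₄ = r₂ω₂ sin(θ₂−θ₃) / [r₄ sin(θ₄−θ₃)].
Numerator sine = -0.40195; denominator sine = +0.64145.
Result = 0.0696·4.98·(-0.40195) / (0.2022·(+0.64145)) = -1.0741 rad/s; magnitude 1.0741 rad/s.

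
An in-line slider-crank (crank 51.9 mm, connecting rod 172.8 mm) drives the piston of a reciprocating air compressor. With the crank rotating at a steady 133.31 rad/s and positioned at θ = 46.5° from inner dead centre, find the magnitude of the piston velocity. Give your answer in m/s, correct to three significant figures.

ω = 133.3 rad/s
For an in-line slider-crank, x = r cosθ + √(L² − r² sin²θ), so v = −rω sinθ·[1 + r cosθ/√(L² − r² sin²θ)].
With r = 0.0519 m, L = 0.1728 m, θ = 46.5°: √(L² − r² sin²θ) = 0.16865 m.
v = −0.0519·133.3·0.72537·[1 + 0.0519·0.68835/0.16865] = -6.0818 m/s.
|v| = 6.0818 m/s.

6.08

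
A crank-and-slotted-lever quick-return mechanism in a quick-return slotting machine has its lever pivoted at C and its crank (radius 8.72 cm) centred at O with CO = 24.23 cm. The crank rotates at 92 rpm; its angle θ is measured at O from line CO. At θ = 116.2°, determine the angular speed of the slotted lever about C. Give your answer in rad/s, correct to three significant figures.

ω = 9.634 rad/s (from 92 rpm).
Crank pin A relative to C: A = (d + r cosθ, r sinθ); lever angle φ = atan2(r sinθ, d + r cosθ).
Differentiating tanφ: φ̇ = rω(d cosθ + r)/(d² + r² + 2dr cosθ).
d² + r² + 2dr cosθ = |CA|² = 0.0476564 m²;  d cosθ + r = -0.019777 m.
|ω_lever| = |0.0872·9.634·-0.019777| / 0.0476564 = 0.34863 rad/s.

0.349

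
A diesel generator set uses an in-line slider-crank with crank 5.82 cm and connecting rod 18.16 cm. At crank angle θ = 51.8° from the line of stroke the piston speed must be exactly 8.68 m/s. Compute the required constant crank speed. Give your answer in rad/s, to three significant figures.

158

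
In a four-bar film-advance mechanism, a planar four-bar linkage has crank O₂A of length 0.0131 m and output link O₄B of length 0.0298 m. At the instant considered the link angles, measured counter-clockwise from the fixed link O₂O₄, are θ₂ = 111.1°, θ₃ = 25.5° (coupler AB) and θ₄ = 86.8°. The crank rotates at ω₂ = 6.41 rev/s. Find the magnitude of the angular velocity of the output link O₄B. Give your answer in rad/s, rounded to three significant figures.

ω₂ = 40.28 rad/s (from 6.41 rev/s).
Differentiating the loop-closure r₂e^{iθ₂}+r₃e^{iθ₃}=r₁+r₄e^{iθ₄} gives r₂ω₂e^{iθ₂}+r₃ω₃e^{iθ₃}=r₄ω₄e^{iθ₄}.
Eliminating the other unknown: ω₄ = r₂ω₂ sin(θ₂−θ₃) / [r₄ sin(θ₄−θ₃)].
Numerator sine = +0.99705; denominator sine = +0.87715.
Result = 0.0131·40.28·(+0.99705) / (0.0298·(+0.87715)) = +20.125 rad/s; magnitude 20.125 rad/s.

20.1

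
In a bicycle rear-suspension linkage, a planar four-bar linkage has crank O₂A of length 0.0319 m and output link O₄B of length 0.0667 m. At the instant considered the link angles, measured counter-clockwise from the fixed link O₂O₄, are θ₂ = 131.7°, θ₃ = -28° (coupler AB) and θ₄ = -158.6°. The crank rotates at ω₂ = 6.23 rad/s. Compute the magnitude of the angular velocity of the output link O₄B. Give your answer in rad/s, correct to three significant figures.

ω₂ = 6.23 rad/s
Differentiating the loop-closure r₂e^{iθ₂}+r₃e^{iθ₃}=r₁+r₄e^{iθ₄} gives r₂ω₂e^{iθ₂}+r₃ω₃e^{iθ₃}=r₄ω₄e^{iθ₄}.
Eliminating the other unknown: ω₄ = r₂ω₂ sin(θ₂−θ₃) / [r₄ sin(θ₄−θ₃)].
Numerator sine = +0.34694; denominator sine = -0.75927.
Result = 0.0319·6.23·(+0.34694) / (0.0667·(-0.75927)) = -1.3615 rad/s; magnitude 1.3615 rad/s.

1.36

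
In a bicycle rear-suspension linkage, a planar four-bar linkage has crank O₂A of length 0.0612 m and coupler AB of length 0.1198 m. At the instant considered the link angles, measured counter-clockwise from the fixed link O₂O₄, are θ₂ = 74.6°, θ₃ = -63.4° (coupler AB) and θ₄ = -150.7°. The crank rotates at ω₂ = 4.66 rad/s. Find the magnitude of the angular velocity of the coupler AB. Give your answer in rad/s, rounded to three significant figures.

1.69

ω₂ = 4.66 rad/s
Differentiating the loop-closure r₂e^{iθ₂}+r₃e^{iθ₃}=r₁+r₄e^{iθ₄} gives r₂ω₂e^{iθ₂}+r₃ω₃e^{iθ₃}=r₄ω₄e^{iθ₄}.
Eliminating the other unknown: ω₃ = r₂ω₂ sin(θ₄−θ₂) / [r₃ sin(θ₃−θ₄)].
Numerator sine = +0.71080; denominator sine = +0.99889.
Result = 0.0612·4.66·(+0.71080) / (0.1198·(+0.99889)) = +1.694 rad/s; magnitude 1.694 rad/s.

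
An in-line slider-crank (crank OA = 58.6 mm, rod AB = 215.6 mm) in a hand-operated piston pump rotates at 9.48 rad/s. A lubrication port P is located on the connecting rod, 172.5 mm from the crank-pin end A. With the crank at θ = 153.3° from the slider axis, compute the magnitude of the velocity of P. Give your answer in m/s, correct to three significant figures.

ω = 9.48 rad/s.  Crank-pin speed |V_A| = rω = 0.55553 m/s, perpendicular to OA.
Rod angle: sinφ = −(r/L) sinθ ⇒ φ = -7.015°; ω_rod = −rω cosθ/√(L²−r²sin²θ) = +2.3193 rad/s.
V_P = V_A + ω_rod × AP, with AP = 0.1725 m along the rod.
Components: V_Px = −rω sinθ − a·ω_rod·sinφ = -0.20075 m/s;  V_Py = rω cosθ + a·ω_rod·cosφ = -0.099213 m/s.
|V_P| = √(V_Px² + V_Py²) = 0.22393 m/s.

0.224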